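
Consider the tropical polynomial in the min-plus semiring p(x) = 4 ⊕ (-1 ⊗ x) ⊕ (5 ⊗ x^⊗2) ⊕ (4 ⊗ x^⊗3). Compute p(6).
p(6) = 4

A tropical monomial a ⊗ x^⊗i evaluates to a + i · x. Evaluating each term at x = 6:
  Term 0 contributes 4 + 0 · 6 = 4
  Term 1 contributes -1 + 1 · 6 = 5
  Term 2 contributes 5 + 2 · 6 = 17
  Term 3 contributes 4 + 3 · 6 = 22
p(6) = ⊕ of these = min[4, 5, 17, 22] = 4.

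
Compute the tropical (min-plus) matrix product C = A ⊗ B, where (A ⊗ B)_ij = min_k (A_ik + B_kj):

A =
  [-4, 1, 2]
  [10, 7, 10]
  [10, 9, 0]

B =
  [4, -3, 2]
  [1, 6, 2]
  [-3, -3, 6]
A ⊗ B =
  [-1, -7, -2]
  [7, 7, 9]
  [-3, -3, 6]

Apply the min-plus product entry-by-entry:
  C[0][0] = min over k of (A[0][0] + B[0][0] = -4 + 4 = 0, A[0][1] + B[1][0] = 1 + 1 = 2, A[0][2] + B[2][0] = 2 + -3 = -1) = -1 (attained at k = 2)
  C[0][1] = min over k of (A[0][0] + B[0][1] = -4 + -3 = -7, A[0][1] + B[1][1] = 1 + 6 = 7, A[0][2] + B[2][1] = 2 + -3 = -1) = -7 (attained at k = 0)
  C[0][2] = min over k of (A[0][0] + B[0][2] = -4 + 2 = -2, A[0][1] + B[1][2] = 1 + 2 = 3, A[0][2] + B[2][2] = 2 + 6 = 8) = -2 (attained at k = 0)
  C[1][0] = min over k of (A[1][0] + B[0][0] = 10 + 4 = 14, A[1][1] + B[1][0] = 7 + 1 = 8, A[1][2] + B[2][0] = 10 + -3 = 7) = 7 (attained at k = 2)
  C[1][1] = min over k of (A[1][0] + B[0][1] = 10 + -3 = 7, A[1][1] + B[1][1] = 7 + 6 = 13, A[1][2] + B[2][1] = 10 + -3 = 7) = 7 (attained at k = 0)
  C[1][2] = min over k of (A[1][0] + B[0][2] = 10 + 2 = 12, A[1][1] + B[1][2] = 7 + 2 = 9, A[1][2] + B[2][2] = 10 + 6 = 16) = 9 (attained at k = 1)
  C[2][0] = min over k of (A[2][0] + B[0][0] = 10 + 4 = 14, A[2][1] + B[1][0] = 9 + 1 = 10, A[2][2] + B[2][0] = 0 + -3 = -3) = -3 (attained at k = 2)
  C[2][1] = min over k of (A[2][0] + B[0][1] = 10 + -3 = 7, A[2][1] + B[1][1] = 9 + 6 = 15, A[2][2] + B[2][1] = 0 + -3 = -3) = -3 (attained at k = 2)
  C[2][2] = min over k of (A[2][0] + B[0][2] = 10 + 2 = 12, A[2][1] + B[1][2] = 9 + 2 = 11, A[2][2] + B[2][2] = 0 + 6 = 6) = 6 (attained at k = 2)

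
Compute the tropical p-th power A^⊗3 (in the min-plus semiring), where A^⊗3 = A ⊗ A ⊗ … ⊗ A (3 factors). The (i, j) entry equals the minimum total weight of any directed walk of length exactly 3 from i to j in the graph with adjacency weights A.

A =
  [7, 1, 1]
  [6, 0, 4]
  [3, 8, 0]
A^⊗3 =
  [4, 1, 1]
  [6, 0, 4]
  [3, 4, 0]

Each entry (A^⊗3)_ij equals the minimum over all length-3 walks i = v_0 → v_1 → … → v_3 = j of Σ_t A[v_t][v_{t+1}]. For example, for (i, j) = (0, 2) we minimise over 9 possible intermediate vertex sequences; the minimum is 1, attained along the walk 0 → 2 → 2 → 2.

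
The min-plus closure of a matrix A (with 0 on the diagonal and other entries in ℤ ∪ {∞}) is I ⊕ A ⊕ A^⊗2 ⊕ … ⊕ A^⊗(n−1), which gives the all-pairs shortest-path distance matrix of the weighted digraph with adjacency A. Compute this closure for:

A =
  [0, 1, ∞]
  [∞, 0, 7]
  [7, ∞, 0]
Closure =
  [0, 1, 8]
  [14, 0, 7]
  [7, 8, 0]

This is the Floyd-Warshall all-pairs shortest-path computation. For each intermediate vertex k = 0, 1, …, 2, update dist[i][j] ← min(dist[i][j], dist[i][k] + dist[k][j]). The final matrix gives, for each (i, j), the minimum total weight of any directed path from i to j (possibly empty when i = j).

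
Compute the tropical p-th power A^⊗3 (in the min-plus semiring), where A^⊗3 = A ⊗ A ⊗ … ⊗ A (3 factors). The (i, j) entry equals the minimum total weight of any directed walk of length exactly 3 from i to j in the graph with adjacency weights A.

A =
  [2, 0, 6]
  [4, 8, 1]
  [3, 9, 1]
A^⊗3 =
  [4, 4, 2]
  [5, 4, 3]
  [5, 4, 3]

Each entry (A^⊗3)_ij equals the minimum over all length-3 walks i = v_0 → v_1 → … → v_3 = j of Σ_t A[v_t][v_{t+1}]. For example, for (i, j) = (0, 2) we minimise over 9 possible intermediate vertex sequences; the minimum is 2, attained along the walk 0 → 1 → 2 → 2.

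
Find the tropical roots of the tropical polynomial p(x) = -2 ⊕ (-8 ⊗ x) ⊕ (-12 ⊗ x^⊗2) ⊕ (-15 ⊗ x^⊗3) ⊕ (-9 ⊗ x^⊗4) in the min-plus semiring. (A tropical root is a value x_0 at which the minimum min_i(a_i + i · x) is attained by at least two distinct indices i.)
Roots: {-6, 3, 4, 6}

Each tropical root is a break point of the lower envelope of the lines y = a_i + i · x (there are 5 lines, with slopes 0, 1, ..., 4). Only the lines that attain the minimum somewhere contribute to roots; other lines are dominated. Here the surviving (envelope) indices are i = 4, i = 3, i = 2, i = 1, i = 0.
Intersections between consecutive envelope lines give the roots: for adjacent envelope indices i < j the intersection is x = (a_i − a_j) / (j − i). Reading off the sorted break points: {-6, 3, 4, 6}.
Verification: at each break x_0, at least two indices attain the minimum of min_i(a_i + i · x_0).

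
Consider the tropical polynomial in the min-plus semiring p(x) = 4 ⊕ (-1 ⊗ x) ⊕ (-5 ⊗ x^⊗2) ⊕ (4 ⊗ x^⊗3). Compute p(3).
p(3) = 1

A tropical monomial a ⊗ x^⊗i evaluates to a + i · x. Evaluating each term at x = 3:
  Term 0 contributes 4 + 0 · 3 = 4
  Term 1 contributes -1 + 1 · 3 = 2
  Term 2 contributes -5 + 2 · 3 = 1
  Term 3 contributes 4 + 3 · 3 = 13
p(3) = ⊕ of these = min[4, 2, 1, 13] = 1.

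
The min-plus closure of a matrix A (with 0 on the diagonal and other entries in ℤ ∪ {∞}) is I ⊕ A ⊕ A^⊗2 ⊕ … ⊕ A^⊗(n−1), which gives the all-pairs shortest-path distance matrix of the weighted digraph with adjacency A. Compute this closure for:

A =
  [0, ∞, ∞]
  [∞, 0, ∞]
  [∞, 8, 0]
Closure =
  [0, ∞, ∞]
  [∞, 0, ∞]
  [∞, 8, 0]

This is the Floyd-Warshall all-pairs shortest-path computation. For each intermediate vertex k = 0, 1, …, 2, update dist[i][j] ← min(dist[i][j], dist[i][k] + dist[k][j]). The final matrix gives, for each (i, j), the minimum total weight of any directed path from i to j (possibly empty when i = j).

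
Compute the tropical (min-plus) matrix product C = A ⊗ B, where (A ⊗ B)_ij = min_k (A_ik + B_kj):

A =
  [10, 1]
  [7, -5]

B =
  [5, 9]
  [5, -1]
A ⊗ B =
  [6, 0]
  [0, -6]

Apply the min-plus product entry-by-entry:
  C[0][0] = min over k of (A[0][0] + B[0][0] = 10 + 5 = 15, A[0][1] + B[1][0] = 1 + 5 = 6) = 6 (attained at k = 1)
  C[0][1] = min over k of (A[0][0] + B[0][1] = 10 + 9 = 19, A[0][1] + B[1][1] = 1 + -1 = 0) = 0 (attained at k = 1)
  C[1][0] = min over k of (A[1][0] + B[0][0] = 7 + 5 = 12, A[1][1] + B[1][0] = -5 + 5 = 0) = 0 (attained at k = 1)
  C[1][1] = min over k of (A[1][0] + B[0][1] = 7 + 9 = 16, A[1][1] + B[1][1] = -5 + -1 = -6) = -6 (attained at k = 1)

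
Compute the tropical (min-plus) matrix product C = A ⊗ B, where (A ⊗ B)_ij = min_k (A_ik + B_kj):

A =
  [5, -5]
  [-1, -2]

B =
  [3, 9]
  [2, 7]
A ⊗ B =
  [-3, 2]
  [0, 5]

Apply the min-plus product entry-by-entry:
  C[0][0] = min over k of (A[0][0] + B[0][0] = 5 + 3 = 8, A[0][1] + B[1][0] = -5 + 2 = -3) = -3 (attained at k = 1)
  C[0][1] = min over k of (A[0][0] + B[0][1] = 5 + 9 = 14, A[0][1] + B[1][1] = -5 + 7 = 2) = 2 (attained at k = 1)
  C[1][0] = min over k of (A[1][0] + B[0][0] = -1 + 3 = 2, A[1][1] + B[1][0] = -2 + 2 = 0) = 0 (attained at k = 1)
  C[1][1] = min over k of (A[1][0] + B[0][1] = -1 + 9 = 8, A[1][1] + B[1][1] = -2 + 7 = 5) = 5 (attained at k = 1)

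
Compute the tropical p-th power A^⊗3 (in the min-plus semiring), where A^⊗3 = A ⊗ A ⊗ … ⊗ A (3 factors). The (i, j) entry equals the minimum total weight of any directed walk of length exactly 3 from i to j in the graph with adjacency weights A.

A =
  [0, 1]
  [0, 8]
A^⊗3 =
  [0, 1]
  [0, 1]

Each entry (A^⊗3)_ij equals the minimum over all length-3 walks i = v_0 → v_1 → … → v_3 = j of Σ_t A[v_t][v_{t+1}]. For example, for (i, j) = (0, 1) we minimise over 4 possible intermediate vertex sequences; the minimum is 1, attained along the walk 0 → 0 → 0 → 1.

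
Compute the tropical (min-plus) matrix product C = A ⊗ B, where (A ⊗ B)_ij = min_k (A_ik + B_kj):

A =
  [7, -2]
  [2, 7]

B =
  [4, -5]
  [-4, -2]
A ⊗ B =
  [-6, -4]
  [3, -3]

Apply the min-plus product entry-by-entry:
  C[0][0] = min over k of (A[0][0] + B[0][0] = 7 + 4 = 11, A[0][1] + B[1][0] = -2 + -4 = -6) = -6 (attained at k = 1)
  C[0][1] = min over k of (A[0][0] + B[0][1] = 7 + -5 = 2, A[0][1] + B[1][1] = -2 + -2 = -4) = -4 (attained at k = 1)
  C[1][0] = min over k of (A[1][0] + B[0][0] = 2 + 4 = 6, A[1][1] + B[1][0] = 7 + -4 = 3) = 3 (attained at k = 1)
  C[1][1] = min over k of (A[1][0] + B[0][1] = 2 + -5 = -3, A[1][1] + B[1][1] = 7 + -2 = 5) = -3 (attained at k = 0)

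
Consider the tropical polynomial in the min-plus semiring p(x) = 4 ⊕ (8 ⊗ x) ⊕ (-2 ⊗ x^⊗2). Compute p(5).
p(5) = 4

A tropical monomial a ⊗ x^⊗i evaluates to a + i · x. Evaluating each term at x = 5:
  Term 0 contributes 4 + 0 · 5 = 4
  Term 1 contributes 8 + 1 · 5 = 13
  Term 2 contributes -2 + 2 · 5 = 8
p(5) = ⊕ of these = min[4, 13, 8] = 4.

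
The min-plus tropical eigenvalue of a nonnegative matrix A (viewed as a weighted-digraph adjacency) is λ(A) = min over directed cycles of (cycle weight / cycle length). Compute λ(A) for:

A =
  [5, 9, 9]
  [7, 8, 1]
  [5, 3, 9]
λ(A) = 2

Enumerate directed cycles and compute their means (weight / length). Sample:
  cycle 0 → 0: weight = 5, length = 1, mean = 5/1 ≈ 5.000
  cycle 1 → 1: weight = 8, length = 1, mean = 8/1 ≈ 8.000
  cycle 2 → 2: weight = 9, length = 1, mean = 9/1 ≈ 9.000
  cycle 0 → 1 → 0: weight = 16, length = 2, mean = 16/2 ≈ 8.000
  cycle 0 → 2 → 0: weight = 14, length = 2, mean = 14/2 ≈ 7.000
  cycle 1 → 0 → 1: weight = 16, length = 2, mean = 16/2 ≈ 8.000
Minimum mean = 2.000, attained e.g. along the cycle 1 → 2 → 1 with weight 4 and length 2. So λ(A) = 4/2 = 2.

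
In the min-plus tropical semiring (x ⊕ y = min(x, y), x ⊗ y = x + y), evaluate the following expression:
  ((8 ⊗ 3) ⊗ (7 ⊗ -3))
((8 ⊗ 3) ⊗ (7 ⊗ -3)) = 15

Expand innermost to outermost. Recall ⊕ takes the minimum of its arguments and ⊗ takes their sum. Working out the expression ((8 ⊗ 3) ⊗ (7 ⊗ -3)) gives 15.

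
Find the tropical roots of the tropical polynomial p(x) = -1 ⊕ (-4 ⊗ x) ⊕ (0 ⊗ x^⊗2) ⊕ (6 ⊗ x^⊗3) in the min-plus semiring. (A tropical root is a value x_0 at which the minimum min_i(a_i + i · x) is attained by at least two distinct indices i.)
Roots: {-6, -4, 3}

Each tropical root is a break point of the lower envelope of the lines y = a_i + i · x (there are 4 lines, with slopes 0, 1, ..., 3). Only the lines that attain the minimum somewhere contribute to roots; other lines are dominated. Here the surviving (envelope) indices are i = 3, i = 2, i = 1, i = 0.
Intersections between consecutive envelope lines give the roots: for adjacent envelope indices i < j the intersection is x = (a_i − a_j) / (j − i). Reading off the sorted break points: {-6, -4, 3}.
Verification: at each break x_0, at least two indices attain the minimum of min_i(a_i + i · x_0).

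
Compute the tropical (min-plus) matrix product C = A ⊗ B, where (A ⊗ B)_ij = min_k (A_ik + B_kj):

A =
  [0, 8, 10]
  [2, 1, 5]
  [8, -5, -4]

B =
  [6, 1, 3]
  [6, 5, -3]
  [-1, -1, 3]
A ⊗ B =
  [6, 1, 3]
  [4, 3, -2]
  [-5, -5, -8]

Apply the min-plus product entry-by-entry:
  C[0][0] = min over k of (A[0][0] + B[0][0] = 0 + 6 = 6, A[0][1] + B[1][0] = 8 + 6 = 14, A[0][2] + B[2][0] = 10 + -1 = 9) = 6 (attained at k = 0)
  C[0][1] = min over k of (A[0][0] + B[0][1] = 0 + 1 = 1, A[0][1] + B[1][1] = 8 + 5 = 13, A[0][2] + B[2][1] = 10 + -1 = 9) = 1 (attained at k = 0)
  C[0][2] = min over k of (A[0][0] + B[0][2] = 0 + 3 = 3, A[0][1] + B[1][2] = 8 + -3 = 5, A[0][2] + B[2][2] = 10 + 3 = 13) = 3 (attained at k = 0)
  C[1][0] = min over k of (A[1][0] + B[0][0] = 2 + 6 = 8, A[1][1] + B[1][0] = 1 + 6 = 7, A[1][2] + B[2][0] = 5 + -1 = 4) = 4 (attained at k = 2)
  C[1][1] = min over k of (A[1][0] + B[0][1] = 2 + 1 = 3, A[1][1] + B[1][1] = 1 + 5 = 6, A[1][2] + B[2][1] = 5 + -1 = 4) = 3 (attained at k = 0)
  C[1][2] = min over k of (A[1][0] + B[0][2] = 2 + 3 = 5, A[1][1] + B[1][2] = 1 + -3 = -2, A[1][2] + B[2][2] = 5 + 3 = 8) = -2 (attained at k = 1)
  C[2][0] = min over k of (A[2][0] + B[0][0] = 8 + 6 = 14, A[2][1] + B[1][0] = -5 + 6 = 1, A[2][2] + B[2][0] = -4 + -1 = -5) = -5 (attained at k = 2)
  C[2][1] = min over k of (A[2][0] + B[0][1] = 8 + 1 = 9, A[2][1] + B[1][1] = -5 + 5 = 0, A[2][2] + B[2][1] = -4 + -1 = -5) = -5 (attained at k = 2)
  C[2][2] = min over k of (A[2][0] + B[0][2] = 8 + 3 = 11, A[2][1] + B[1][2] = -5 + -3 = -8, A[2][2] + B[2][2] = -4 + 3 = -1) = -8 (attained at k = 1)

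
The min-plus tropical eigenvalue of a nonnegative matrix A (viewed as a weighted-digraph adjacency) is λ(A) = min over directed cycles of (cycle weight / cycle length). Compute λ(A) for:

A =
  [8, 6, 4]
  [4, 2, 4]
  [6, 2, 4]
λ(A) = 2

Enumerate directed cycles and compute their means (weight / length). Sample:
  cycle 0 → 0: weight = 8, length = 1, mean = 8/1 ≈ 8.000
  cycle 1 → 1: weight = 2, length = 1, mean = 2/1 ≈ 2.000
  cycle 2 → 2: weight = 4, length = 1, mean = 4/1 ≈ 4.000
  cycle 0 → 1 → 0: weight = 10, length = 2, mean = 10/2 ≈ 5.000
  cycle 0 → 2 → 0: weight = 10, length = 2, mean = 10/2 ≈ 5.000
  cycle 1 → 0 → 1: weight = 10, length = 2, mean = 10/2 ≈ 5.000
Minimum mean = 2.000, attained e.g. along the cycle 1 → 1 with weight 2 and length 1. So λ(A) = 2/1 = 2.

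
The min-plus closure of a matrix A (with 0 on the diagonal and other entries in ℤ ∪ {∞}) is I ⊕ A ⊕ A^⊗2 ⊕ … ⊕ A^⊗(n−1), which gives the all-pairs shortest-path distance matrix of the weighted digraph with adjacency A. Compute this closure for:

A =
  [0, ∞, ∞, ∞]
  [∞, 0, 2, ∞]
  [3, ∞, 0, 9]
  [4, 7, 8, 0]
Closure =
  [0, ∞, ∞, ∞]
  [5, 0, 2, 11]
  [3, 16, 0, 9]
  [4, 7, 8, 0]

This is the Floyd-Warshall all-pairs shortest-path computation. For each intermediate vertex k = 0, 1, …, 3, update dist[i][j] ← min(dist[i][j], dist[i][k] + dist[k][j]). The final matrix gives, for each (i, j), the minimum total weight of any directed path from i to j (possibly empty when i = j).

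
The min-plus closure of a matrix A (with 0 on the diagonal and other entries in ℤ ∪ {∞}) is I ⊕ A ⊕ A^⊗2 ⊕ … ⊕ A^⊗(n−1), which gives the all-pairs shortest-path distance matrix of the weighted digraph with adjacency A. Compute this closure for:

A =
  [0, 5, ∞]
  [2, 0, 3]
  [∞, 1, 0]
Closure =
  [0, 5, 8]
  [2, 0, 3]
  [3, 1, 0]

This is the Floyd-Warshall all-pairs shortest-path computation. For each intermediate vertex k = 0, 1, …, 2, update dist[i][j] ← min(dist[i][j], dist[i][k] + dist[k][j]). The final matrix gives, for each (i, j), the minimum total weight of any directed path from i to j (possibly empty when i = j).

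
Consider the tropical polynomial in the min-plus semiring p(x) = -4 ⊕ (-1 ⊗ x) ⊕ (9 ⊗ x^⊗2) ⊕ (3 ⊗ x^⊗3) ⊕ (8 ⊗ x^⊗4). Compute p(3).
p(3) = -4

A tropical monomial a ⊗ x^⊗i evaluates to a + i · x. Evaluating each term at x = 3:
  Term 0 contributes -4 + 0 · 3 = -4
  Term 1 contributes -1 + 1 · 3 = 2
  Term 2 contributes 9 + 2 · 3 = 15
  Term 3 contributes 3 + 3 · 3 = 12
  Term 4 contributes 8 + 4 · 3 = 20
p(3) = ⊕ of these = min[-4, 2, 15, 12, 20] = -4.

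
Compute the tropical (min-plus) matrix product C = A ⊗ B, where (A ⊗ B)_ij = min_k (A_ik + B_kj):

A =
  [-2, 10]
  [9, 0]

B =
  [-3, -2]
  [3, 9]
A ⊗ B =
  [-5, -4]
  [3, 7]

Apply the min-plus product entry-by-entry:
  C[0][0] = min over k of (A[0][0] + B[0][0] = -2 + -3 = -5, A[0][1] + B[1][0] = 10 + 3 = 13) = -5 (attained at k = 0)
  C[0][1] = min over k of (A[0][0] + B[0][1] = -2 + -2 = -4, A[0][1] + B[1][1] = 10 + 9 = 19) = -4 (attained at k = 0)
  C[1][0] = min over k of (A[1][0] + B[0][0] = 9 + -3 = 6, A[1][1] + B[1][0] = 0 + 3 = 3) = 3 (attained at k = 1)
  C[1][1] = min over k of (A[1][0] + B[0][1] = 9 + -2 = 7, A[1][1] + B[1][1] = 0 + 9 = 9) = 7 (attained at k = 0)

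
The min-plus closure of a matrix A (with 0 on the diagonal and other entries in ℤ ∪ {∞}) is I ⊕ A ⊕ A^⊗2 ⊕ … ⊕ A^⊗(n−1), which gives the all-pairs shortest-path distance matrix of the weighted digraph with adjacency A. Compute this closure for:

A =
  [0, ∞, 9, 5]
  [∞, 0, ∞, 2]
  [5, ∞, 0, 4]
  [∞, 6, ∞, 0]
Closure =
  [0, 11, 9, 5]
  [∞, 0, ∞, 2]
  [5, 10, 0, 4]
  [∞, 6, ∞, 0]

This is the Floyd-Warshall all-pairs shortest-path computation. For each intermediate vertex k = 0, 1, …, 3, update dist[i][j] ← min(dist[i][j], dist[i][k] + dist[k][j]). The final matrix gives, for each (i, j), the minimum total weight of any directed path from i to j (possibly empty when i = j).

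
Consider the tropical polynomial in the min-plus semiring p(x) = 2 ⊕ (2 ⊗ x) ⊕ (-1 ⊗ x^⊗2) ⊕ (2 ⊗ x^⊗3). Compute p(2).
p(2) = 2

A tropical monomial a ⊗ x^⊗i evaluates to a + i · x. Evaluating each term at x = 2:
  Term 0 contributes 2 + 0 · 2 = 2
  Term 1 contributes 2 + 1 · 2 = 4
  Term 2 contributes -1 + 2 · 2 = 3
  Term 3 contributes 2 + 3 · 2 = 8
p(2) = ⊕ of these = min[2, 4, 3, 8] = 2.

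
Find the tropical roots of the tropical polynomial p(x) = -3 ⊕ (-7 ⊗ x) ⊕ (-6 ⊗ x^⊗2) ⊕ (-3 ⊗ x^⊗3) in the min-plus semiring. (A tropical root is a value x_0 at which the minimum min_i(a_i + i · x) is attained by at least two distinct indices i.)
Roots: {-3, -1, 4}

Each tropical root is a break point of the lower envelope of the lines y = a_i + i · x (there are 4 lines, with slopes 0, 1, ..., 3). Only the lines that attain the minimum somewhere contribute to roots; other lines are dominated. Here the surviving (envelope) indices are i = 3, i = 2, i = 1, i = 0.
Intersections between consecutive envelope lines give the roots: for adjacent envelope indices i < j the intersection is x = (a_i − a_j) / (j − i). Reading off the sorted break points: {-3, -1, 4}.
Verification: at each break x_0, at least two indices attain the minimum of min_i(a_i + i · x_0).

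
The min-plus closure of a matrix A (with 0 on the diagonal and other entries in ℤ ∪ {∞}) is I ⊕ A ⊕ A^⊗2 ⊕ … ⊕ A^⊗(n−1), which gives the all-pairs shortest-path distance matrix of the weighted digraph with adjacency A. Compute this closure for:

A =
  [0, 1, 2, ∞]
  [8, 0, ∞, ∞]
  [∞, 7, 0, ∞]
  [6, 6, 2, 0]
Closure =
  [0, 1, 2, ∞]
  [8, 0, 10, ∞]
  [15, 7, 0, ∞]
  [6, 6, 2, 0]

This is the Floyd-Warshall all-pairs shortest-path computation. For each intermediate vertex k = 0, 1, …, 3, update dist[i][j] ← min(dist[i][j], dist[i][k] + dist[k][j]). The final matrix gives, for each (i, j), the minimum total weight of any directed path from i to j (possibly empty when i = j).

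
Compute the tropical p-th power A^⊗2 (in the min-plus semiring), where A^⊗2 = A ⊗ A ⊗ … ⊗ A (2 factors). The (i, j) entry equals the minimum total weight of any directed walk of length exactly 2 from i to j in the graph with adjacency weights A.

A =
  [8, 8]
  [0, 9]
A^⊗2 =
  [8, 16]
  [8, 8]

Each entry (A^⊗2)_ij equals the minimum over all length-2 walks i = v_0 → v_1 → … → v_2 = j of Σ_t A[v_t][v_{t+1}]. For example, for (i, j) = (0, 1) we minimise over 2 possible intermediate vertex sequences; the minimum is 16, attained along the walk 0 → 0 → 1.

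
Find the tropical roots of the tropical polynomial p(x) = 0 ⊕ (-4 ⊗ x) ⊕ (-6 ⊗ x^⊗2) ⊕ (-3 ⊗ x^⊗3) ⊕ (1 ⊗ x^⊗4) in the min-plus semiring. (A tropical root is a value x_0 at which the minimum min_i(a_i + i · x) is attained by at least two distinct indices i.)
Roots: {-4, -3, 2, 4}

Each tropical root is a break point of the lower envelope of the lines y = a_i + i · x (there are 5 lines, with slopes 0, 1, ..., 4). Only the lines that attain the minimum somewhere contribute to roots; other lines are dominated. Here the surviving (envelope) indices are i = 4, i = 3, i = 2, i = 1, i = 0.
Intersections between consecutive envelope lines give the roots: for adjacent envelope indices i < j the intersection is x = (a_i − a_j) / (j − i). Reading off the sorted break points: {-4, -3, 2, 4}.
Verification: at each break x_0, at least two indices attain the minimum of min_i(a_i + i · x_0).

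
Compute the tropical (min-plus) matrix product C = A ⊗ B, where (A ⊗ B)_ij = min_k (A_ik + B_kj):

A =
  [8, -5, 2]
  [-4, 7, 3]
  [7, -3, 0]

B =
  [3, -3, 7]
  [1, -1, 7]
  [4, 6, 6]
A ⊗ B =
  [-4, -6, 2]
  [-1, -7, 3]
  [-2, -4, 4]

Apply the min-plus product entry-by-entry:
  C[0][0] = min over k of (A[0][0] + B[0][0] = 8 + 3 = 11, A[0][1] + B[1][0] = -5 + 1 = -4, A[0][2] + B[2][0] = 2 + 4 = 6) = -4 (attained at k = 1)
  C[0][1] = min over k of (A[0][0] + B[0][1] = 8 + -3 = 5, A[0][1] + B[1][1] = -5 + -1 = -6, A[0][2] + B[2][1] = 2 + 6 = 8) = -6 (attained at k = 1)
  C[0][2] = min over k of (A[0][0] + B[0][2] = 8 + 7 = 15, A[0][1] + B[1][2] = -5 + 7 = 2, A[0][2] + B[2][2] = 2 + 6 = 8) = 2 (attained at k = 1)
  C[1][0] = min over k of (A[1][0] + B[0][0] = -4 + 3 = -1, A[1][1] + B[1][0] = 7 + 1 = 8, A[1][2] + B[2][0] = 3 + 4 = 7) = -1 (attained at k = 0)
  C[1][1] = min over k of (A[1][0] + B[0][1] = -4 + -3 = -7, A[1][1] + B[1][1] = 7 + -1 = 6, A[1][2] + B[2][1] = 3 + 6 = 9) = -7 (attained at k = 0)
  C[1][2] = min over k of (A[1][0] + B[0][2] = -4 + 7 = 3, A[1][1] + B[1][2] = 7 + 7 = 14, A[1][2] + B[2][2] = 3 + 6 = 9) = 3 (attained at k = 0)
  C[2][0] = min over k of (A[2][0] + B[0][0] = 7 + 3 = 10, A[2][1] + B[1][0] = -3 + 1 = -2, A[2][2] + B[2][0] = 0 + 4 = 4) = -2 (attained at k = 1)
  C[2][1] = min over k of (A[2][0] + B[0][1] = 7 + -3 = 4, A[2][1] + B[1][1] = -3 + -1 = -4, A[2][2] + B[2][1] = 0 + 6 = 6) = -4 (attained at k = 1)
  C[2][2] = min over k of (A[2][0] + B[0][2] = 7 + 7 = 14, A[2][1] + B[1][2] = -3 + 7 = 4, A[2][2] + B[2][2] = 0 + 6 = 6) = 4 (attained at k = 1)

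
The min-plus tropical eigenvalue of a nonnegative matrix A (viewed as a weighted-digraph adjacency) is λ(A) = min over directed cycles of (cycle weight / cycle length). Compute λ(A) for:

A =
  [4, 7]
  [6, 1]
λ(A) = 1

Enumerate directed cycles and compute their means (weight / length). Sample:
  cycle 0 → 0: weight = 4, length = 1, mean = 4/1 ≈ 4.000
  cycle 1 → 1: weight = 1, length = 1, mean = 1/1 ≈ 1.000
  cycle 0 → 1 → 0: weight = 13, length = 2, mean = 13/2 ≈ 6.500
  cycle 1 → 0 → 1: weight = 13, length = 2, mean = 13/2 ≈ 6.500
Minimum mean = 1.000, attained e.g. along the cycle 1 → 1 with weight 1 and length 1. So λ(A) = 1/1 = 1.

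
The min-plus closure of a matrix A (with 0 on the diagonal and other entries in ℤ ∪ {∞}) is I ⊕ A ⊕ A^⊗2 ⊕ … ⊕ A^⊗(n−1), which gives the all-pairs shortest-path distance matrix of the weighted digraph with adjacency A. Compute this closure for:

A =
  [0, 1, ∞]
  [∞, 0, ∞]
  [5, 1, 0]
Closure =
  [0, 1, ∞]
  [∞, 0, ∞]
  [5, 1, 0]

This is the Floyd-Warshall all-pairs shortest-path computation. For each intermediate vertex k = 0, 1, …, 2, update dist[i][j] ← min(dist[i][j], dist[i][k] + dist[k][j]). The final matrix gives, for each (i, j), the minimum total weight of any directed path from i to j (possibly empty when i = j).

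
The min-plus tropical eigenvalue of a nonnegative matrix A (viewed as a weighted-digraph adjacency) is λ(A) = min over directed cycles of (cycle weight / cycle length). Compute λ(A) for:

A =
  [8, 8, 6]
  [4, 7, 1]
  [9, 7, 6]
λ(A) = 4

Enumerate directed cycles and compute their means (weight / length). Sample:
  cycle 0 → 0: weight = 8, length = 1, mean = 8/1 ≈ 8.000
  cycle 1 → 1: weight = 7, length = 1, mean = 7/1 ≈ 7.000
  cycle 2 → 2: weight = 6, length = 1, mean = 6/1 ≈ 6.000
  cycle 0 → 1 → 0: weight = 12, length = 2, mean = 12/2 ≈ 6.000
  cycle 0 → 2 → 0: weight = 15, length = 2, mean = 15/2 ≈ 7.500
  cycle 1 → 0 → 1: weight = 12, length = 2, mean = 12/2 ≈ 6.000
Minimum mean = 4.000, attained e.g. along the cycle 1 → 2 → 1 with weight 8 and length 2. So λ(A) = 8/2 = 4.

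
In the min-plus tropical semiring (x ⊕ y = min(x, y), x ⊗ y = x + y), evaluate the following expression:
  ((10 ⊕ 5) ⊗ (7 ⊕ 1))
((10 ⊕ 5) ⊗ (7 ⊕ 1)) = 6

Expand innermost to outermost. Recall ⊕ takes the minimum of its arguments and ⊗ takes their sum. Working out the expression ((10 ⊕ 5) ⊗ (7 ⊕ 1)) gives 6.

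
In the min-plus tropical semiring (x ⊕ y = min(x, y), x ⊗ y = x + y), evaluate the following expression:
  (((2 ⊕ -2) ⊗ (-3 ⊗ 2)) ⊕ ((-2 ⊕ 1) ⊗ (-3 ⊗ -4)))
(((2 ⊕ -2) ⊗ (-3 ⊗ 2)) ⊕ ((-2 ⊕ 1) ⊗ (-3 ⊗ -4))) = -9

Expand innermost to outermost. Recall ⊕ takes the minimum of its arguments and ⊗ takes their sum. Working out the expression (((2 ⊕ -2) ⊗ (-3 ⊗ 2)) ⊕ ((-2 ⊕ 1) ⊗ (-3 ⊗ -4))) gives -9.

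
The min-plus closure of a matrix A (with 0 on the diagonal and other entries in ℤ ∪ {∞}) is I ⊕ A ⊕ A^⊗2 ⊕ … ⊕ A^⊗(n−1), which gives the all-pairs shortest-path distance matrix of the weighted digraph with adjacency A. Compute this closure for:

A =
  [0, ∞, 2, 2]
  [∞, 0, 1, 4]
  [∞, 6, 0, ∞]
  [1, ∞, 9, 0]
Closure =
  [0, 8, 2, 2]
  [5, 0, 1, 4]
  [11, 6, 0, 10]
  [1, 9, 3, 0]

This is the Floyd-Warshall all-pairs shortest-path computation. For each intermediate vertex k = 0, 1, …, 3, update dist[i][j] ← min(dist[i][j], dist[i][k] + dist[k][j]). The final matrix gives, for each (i, j), the minimum total weight of any directed path from i to j (possibly empty when i = j).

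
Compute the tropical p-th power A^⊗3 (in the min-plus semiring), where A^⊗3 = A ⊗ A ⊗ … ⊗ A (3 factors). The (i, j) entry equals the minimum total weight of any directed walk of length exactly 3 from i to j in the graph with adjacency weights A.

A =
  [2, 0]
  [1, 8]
A^⊗3 =
  [3, 1]
  [2, 3]

Each entry (A^⊗3)_ij equals the minimum over all length-3 walks i = v_0 → v_1 → … → v_3 = j of Σ_t A[v_t][v_{t+1}]. For example, for (i, j) = (0, 1) we minimise over 4 possible intermediate vertex sequences; the minimum is 1, attained along the walk 0 → 1 → 0 → 1.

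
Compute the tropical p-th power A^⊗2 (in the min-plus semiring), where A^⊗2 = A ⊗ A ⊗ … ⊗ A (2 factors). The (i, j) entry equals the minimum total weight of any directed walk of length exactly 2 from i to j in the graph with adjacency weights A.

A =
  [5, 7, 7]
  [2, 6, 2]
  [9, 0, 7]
A^⊗2 =
  [9, 7, 9]
  [7, 2, 8]
  [2, 6, 2]

Each entry (A^⊗2)_ij equals the minimum over all length-2 walks i = v_0 → v_1 → … → v_2 = j of Σ_t A[v_t][v_{t+1}]. For example, for (i, j) = (0, 2) we minimise over 3 possible intermediate vertex sequences; the minimum is 9, attained along the walk 0 → 1 → 2.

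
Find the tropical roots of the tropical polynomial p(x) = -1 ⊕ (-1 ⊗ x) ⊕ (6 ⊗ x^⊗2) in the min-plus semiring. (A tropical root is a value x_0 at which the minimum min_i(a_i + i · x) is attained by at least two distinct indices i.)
Roots: {-7, 0}

Each tropical root is a break point of the lower envelope of the lines y = a_i + i · x (there are 3 lines, with slopes 0, 1, ..., 2). Only the lines that attain the minimum somewhere contribute to roots; other lines are dominated. Here the surviving (envelope) indices are i = 2, i = 1, i = 0.
Intersections between consecutive envelope lines give the roots: for adjacent envelope indices i < j the intersection is x = (a_i − a_j) / (j − i). Reading off the sorted break points: {-7, 0}.
Verification: at each break x_0, at least two indices attain the minimum of min_i(a_i + i · x_0).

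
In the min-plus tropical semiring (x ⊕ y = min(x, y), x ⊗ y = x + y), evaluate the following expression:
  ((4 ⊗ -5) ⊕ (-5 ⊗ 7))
((4 ⊗ -5) ⊕ (-5 ⊗ 7)) = -1

Expand innermost to outermost. Recall ⊕ takes the minimum of its arguments and ⊗ takes their sum. Working out the expression ((4 ⊗ -5) ⊕ (-5 ⊗ 7)) gives -1.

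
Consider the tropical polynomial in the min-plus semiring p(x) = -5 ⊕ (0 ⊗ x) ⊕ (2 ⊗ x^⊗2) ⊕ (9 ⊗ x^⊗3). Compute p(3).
p(3) = -5

A tropical monomial a ⊗ x^⊗i evaluates to a + i · x. Evaluating each term at x = 3:
  Term 0 contributes -5 + 0 · 3 = -5
  Term 1 contributes 0 + 1 · 3 = 3
  Term 2 contributes 2 + 2 · 3 = 8
  Term 3 contributes 9 + 3 · 3 = 18
p(3) = ⊕ of these = min[-5, 3, 8, 18] = -5.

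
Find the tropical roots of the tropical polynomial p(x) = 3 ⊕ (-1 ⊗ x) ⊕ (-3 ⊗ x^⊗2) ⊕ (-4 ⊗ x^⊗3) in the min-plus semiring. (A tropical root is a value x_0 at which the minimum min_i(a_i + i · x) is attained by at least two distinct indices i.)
Roots: {1, 2, 4}

Each tropical root is a break point of the lower envelope of the lines y = a_i + i · x (there are 4 lines, with slopes 0, 1, ..., 3). Only the lines that attain the minimum somewhere contribute to roots; other lines are dominated. Here the surviving (envelope) indices are i = 3, i = 2, i = 1, i = 0.
Intersections between consecutive envelope lines give the roots: for adjacent envelope indices i < j the intersection is x = (a_i − a_j) / (j − i). Reading off the sorted break points: {1, 2, 4}.
Verification: at each break x_0, at least two indices attain the minimum of min_i(a_i + i · x_0).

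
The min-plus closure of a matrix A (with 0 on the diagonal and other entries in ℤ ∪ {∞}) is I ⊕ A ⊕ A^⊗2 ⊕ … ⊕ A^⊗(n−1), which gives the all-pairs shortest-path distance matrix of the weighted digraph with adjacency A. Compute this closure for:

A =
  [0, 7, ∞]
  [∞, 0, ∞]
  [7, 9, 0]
Closure =
  [0, 7, ∞]
  [∞, 0, ∞]
  [7, 9, 0]

This is the Floyd-Warshall all-pairs shortest-path computation. For each intermediate vertex k = 0, 1, …, 2, update dist[i][j] ← min(dist[i][j], dist[i][k] + dist[k][j]). The final matrix gives, for each (i, j), the minimum total weight of any directed path from i to j (possibly empty when i = j).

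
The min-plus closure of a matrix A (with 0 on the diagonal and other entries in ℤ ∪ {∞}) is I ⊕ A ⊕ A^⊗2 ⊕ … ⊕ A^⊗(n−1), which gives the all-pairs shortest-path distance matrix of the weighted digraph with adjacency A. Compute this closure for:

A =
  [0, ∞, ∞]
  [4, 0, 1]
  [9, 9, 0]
Closure =
  [0, ∞, ∞]
  [4, 0, 1]
  [9, 9, 0]

This is the Floyd-Warshall all-pairs shortest-path computation. For each intermediate vertex k = 0, 1, …, 2, update dist[i][j] ← min(dist[i][j], dist[i][k] + dist[k][j]). The final matrix gives, for each (i, j), the minimum total weight of any directed path from i to j (possibly empty when i = j).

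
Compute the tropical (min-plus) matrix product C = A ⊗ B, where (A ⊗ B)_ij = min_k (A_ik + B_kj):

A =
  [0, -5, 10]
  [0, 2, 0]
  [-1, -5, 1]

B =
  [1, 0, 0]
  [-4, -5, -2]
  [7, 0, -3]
A ⊗ B =
  [-9, -10, -7]
  [-2, -3, -3]
  [-9, -10, -7]

Apply the min-plus product entry-by-entry:
  C[0][0] = min over k of (A[0][0] + B[0][0] = 0 + 1 = 1, A[0][1] + B[1][0] = -5 + -4 = -9, A[0][2] + B[2][0] = 10 + 7 = 17) = -9 (attained at k = 1)
  C[0][1] = min over k of (A[0][0] + B[0][1] = 0 + 0 = 0, A[0][1] + B[1][1] = -5 + -5 = -10, A[0][2] + B[2][1] = 10 + 0 = 10) = -10 (attained at k = 1)
  C[0][2] = min over k of (A[0][0] + B[0][2] = 0 + 0 = 0, A[0][1] + B[1][2] = -5 + -2 = -7, A[0][2] + B[2][2] = 10 + -3 = 7) = -7 (attained at k = 1)
  C[1][0] = min over k of (A[1][0] + B[0][0] = 0 + 1 = 1, A[1][1] + B[1][0] = 2 + -4 = -2, A[1][2] + B[2][0] = 0 + 7 = 7) = -2 (attained at k = 1)
  C[1][1] = min over k of (A[1][0] + B[0][1] = 0 + 0 = 0, A[1][1] + B[1][1] = 2 + -5 = -3, A[1][2] + B[2][1] = 0 + 0 = 0) = -3 (attained at k = 1)
  C[1][2] = min over k of (A[1][0] + B[0][2] = 0 + 0 = 0, A[1][1] + B[1][2] = 2 + -2 = 0, A[1][2] + B[2][2] = 0 + -3 = -3) = -3 (attained at k = 2)
  C[2][0] = min over k of (A[2][0] + B[0][0] = -1 + 1 = 0, A[2][1] + B[1][0] = -5 + -4 = -9, A[2][2] + B[2][0] = 1 + 7 = 8) = -9 (attained at k = 1)
  C[2][1] = min over k of (A[2][0] + B[0][1] = -1 + 0 = -1, A[2][1] + B[1][1] = -5 + -5 = -10, A[2][2] + B[2][1] = 1 + 0 = 1) = -10 (attained at k = 1)
  C[2][2] = min over k of (A[2][0] + B[0][2] = -1 + 0 = -1, A[2][1] + B[1][2] = -5 + -2 = -7, A[2][2] + B[2][2] = 1 + -3 = -2) = -7 (attained at k = 1)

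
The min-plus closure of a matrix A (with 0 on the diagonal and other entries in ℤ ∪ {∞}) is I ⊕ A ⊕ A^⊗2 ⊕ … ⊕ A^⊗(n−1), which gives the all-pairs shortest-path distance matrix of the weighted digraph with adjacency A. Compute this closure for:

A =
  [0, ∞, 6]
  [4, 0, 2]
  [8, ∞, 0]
Closure =
  [0, ∞, 6]
  [4, 0, 2]
  [8, ∞, 0]

This is the Floyd-Warshall all-pairs shortest-path computation. For each intermediate vertex k = 0, 1, …, 2, update dist[i][j] ← min(dist[i][j], dist[i][k] + dist[k][j]). The final matrix gives, for each (i, j), the minimum total weight of any directed path from i to j (possibly empty when i = j).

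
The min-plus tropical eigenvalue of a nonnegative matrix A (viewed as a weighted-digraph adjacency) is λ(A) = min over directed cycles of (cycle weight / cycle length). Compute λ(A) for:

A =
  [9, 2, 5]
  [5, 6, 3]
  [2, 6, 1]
λ(A) = 1

Enumerate directed cycles and compute their means (weight / length). Sample:
  cycle 0 → 0: weight = 9, length = 1, mean = 9/1 ≈ 9.000
  cycle 1 → 1: weight = 6, length = 1, mean = 6/1 ≈ 6.000
  cycle 2 → 2: weight = 1, length = 1, mean = 1/1 ≈ 1.000
  cycle 0 → 1 → 0: weight = 7, length = 2, mean = 7/2 ≈ 3.500
  cycle 0 → 2 → 0: weight = 7, length = 2, mean = 7/2 ≈ 3.500
  cycle 1 → 0 → 1: weight = 7, length = 2, mean = 7/2 ≈ 3.500
Minimum mean = 1.000, attained e.g. along the cycle 2 → 2 with weight 1 and length 1. So λ(A) = 1/1 = 1.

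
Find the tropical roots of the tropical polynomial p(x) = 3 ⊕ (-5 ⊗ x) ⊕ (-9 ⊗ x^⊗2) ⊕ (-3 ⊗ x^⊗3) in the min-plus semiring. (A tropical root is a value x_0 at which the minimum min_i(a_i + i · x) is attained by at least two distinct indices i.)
Roots: {-6, 4, 8}

Each tropical root is a break point of the lower envelope of the lines y = a_i + i · x (there are 4 lines, with slopes 0, 1, ..., 3). Only the lines that attain the minimum somewhere contribute to roots; other lines are dominated. Here the surviving (envelope) indices are i = 3, i = 2, i = 1, i = 0.
Intersections between consecutive envelope lines give the roots: for adjacent envelope indices i < j the intersection is x = (a_i − a_j) / (j − i). Reading off the sorted break points: {-6, 4, 8}.
Verification: at each break x_0, at least two indices attain the minimum of min_i(a_i + i · x_0).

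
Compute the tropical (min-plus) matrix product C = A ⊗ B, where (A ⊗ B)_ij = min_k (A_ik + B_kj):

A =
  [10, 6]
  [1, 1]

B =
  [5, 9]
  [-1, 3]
A ⊗ B =
  [5, 9]
  [0, 4]

Apply the min-plus product entry-by-entry:
  C[0][0] = min over k of (A[0][0] + B[0][0] = 10 + 5 = 15, A[0][1] + B[1][0] = 6 + -1 = 5) = 5 (attained at k = 1)
  C[0][1] = min over k of (A[0][0] + B[0][1] = 10 + 9 = 19, A[0][1] + B[1][1] = 6 + 3 = 9) = 9 (attained at k = 1)
  C[1][0] = min over k of (A[1][0] + B[0][0] = 1 + 5 = 6, A[1][1] + B[1][0] = 1 + -1 = 0) = 0 (attained at k = 1)
  C[1][1] = min over k of (A[1][0] + B[0][1] = 1 + 9 = 10, A[1][1] + B[1][1] = 1 + 3 = 4) = 4 (attained at k = 1)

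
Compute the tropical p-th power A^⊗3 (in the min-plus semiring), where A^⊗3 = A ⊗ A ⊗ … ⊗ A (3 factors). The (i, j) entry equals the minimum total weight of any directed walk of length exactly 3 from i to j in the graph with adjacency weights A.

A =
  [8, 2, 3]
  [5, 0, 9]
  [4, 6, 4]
A^⊗3 =
  [7, 2, 10]
  [5, 0, 8]
  [11, 6, 11]

Each entry (A^⊗3)_ij equals the minimum over all length-3 walks i = v_0 → v_1 → … → v_3 = j of Σ_t A[v_t][v_{t+1}]. For example, for (i, j) = (0, 2) we minimise over 9 possible intermediate vertex sequences; the minimum is 10, attained along the walk 0 → 1 → 0 → 2.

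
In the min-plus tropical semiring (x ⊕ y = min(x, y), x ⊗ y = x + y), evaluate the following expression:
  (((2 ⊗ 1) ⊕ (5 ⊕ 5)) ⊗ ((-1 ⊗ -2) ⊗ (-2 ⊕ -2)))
(((2 ⊗ 1) ⊕ (5 ⊕ 5)) ⊗ ((-1 ⊗ -2) ⊗ (-2 ⊕ -2))) = -2

Expand innermost to outermost. Recall ⊕ takes the minimum of its arguments and ⊗ takes their sum. Working out the expression (((2 ⊗ 1) ⊕ (5 ⊕ 5)) ⊗ ((-1 ⊗ -2) ⊗ (-2 ⊕ -2))) gives -2.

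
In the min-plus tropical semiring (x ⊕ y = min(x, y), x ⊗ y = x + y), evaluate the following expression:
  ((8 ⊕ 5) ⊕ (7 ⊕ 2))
((8 ⊕ 5) ⊕ (7 ⊕ 2)) = 2

Expand innermost to outermost. Recall ⊕ takes the minimum of its arguments and ⊗ takes their sum. Working out the expression ((8 ⊕ 5) ⊕ (7 ⊕ 2)) gives 2.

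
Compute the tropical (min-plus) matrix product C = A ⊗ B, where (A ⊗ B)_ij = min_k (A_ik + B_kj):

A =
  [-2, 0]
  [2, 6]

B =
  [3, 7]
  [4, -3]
A ⊗ B =
  [1, -3]
  [5, 3]

Apply the min-plus product entry-by-entry:
  C[0][0] = min over k of (A[0][0] + B[0][0] = -2 + 3 = 1, A[0][1] + B[1][0] = 0 + 4 = 4) = 1 (attained at k = 0)
  C[0][1] = min over k of (A[0][0] + B[0][1] = -2 + 7 = 5, A[0][1] + B[1][1] = 0 + -3 = -3) = -3 (attained at k = 1)
  C[1][0] = min over k of (A[1][0] + B[0][0] = 2 + 3 = 5, A[1][1] + B[1][0] = 6 + 4 = 10) = 5 (attained at k = 0)
  C[1][1] = min over k of (A[1][0] + B[0][1] = 2 + 7 = 9, A[1][1] + B[1][1] = 6 + -3 = 3) = 3 (attained at k = 1)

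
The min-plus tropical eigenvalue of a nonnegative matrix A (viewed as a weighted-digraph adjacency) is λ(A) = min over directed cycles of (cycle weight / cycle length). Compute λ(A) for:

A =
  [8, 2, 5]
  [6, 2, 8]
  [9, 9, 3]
λ(A) = 2

Enumerate directed cycles and compute their means (weight / length). Sample:
  cycle 0 → 0: weight = 8, length = 1, mean = 8/1 ≈ 8.000
  cycle 1 → 1: weight = 2, length = 1, mean = 2/1 ≈ 2.000
  cycle 2 → 2: weight = 3, length = 1, mean = 3/1 ≈ 3.000
  cycle 0 → 1 → 0: weight = 8, length = 2, mean = 8/2 ≈ 4.000
  cycle 0 → 2 → 0: weight = 14, length = 2, mean = 14/2 ≈ 7.000
  cycle 1 → 0 → 1: weight = 8, length = 2, mean = 8/2 ≈ 4.000
Minimum mean = 2.000, attained e.g. along the cycle 1 → 1 with weight 2 and length 1. So λ(A) = 2/1 = 2.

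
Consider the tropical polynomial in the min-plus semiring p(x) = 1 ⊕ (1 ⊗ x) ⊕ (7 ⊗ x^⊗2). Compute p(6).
p(6) = 1

A tropical monomial a ⊗ x^⊗i evaluates to a + i · x. Evaluating each term at x = 6:
  Term 0 contributes 1 + 0 · 6 = 1
  Term 1 contributes 1 + 1 · 6 = 7
  Term 2 contributes 7 + 2 · 6 = 19
p(6) = ⊕ of these = min[1, 7, 19] = 1.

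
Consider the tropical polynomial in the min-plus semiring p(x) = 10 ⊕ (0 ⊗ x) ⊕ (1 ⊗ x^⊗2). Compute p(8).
p(8) = 8

A tropical monomial a ⊗ x^⊗i evaluates to a + i · x. Evaluating each term at x = 8:
  Term 0 contributes 10 + 0 · 8 = 10
  Term 1 contributes 0 + 1 · 8 = 8
  Term 2 contributes 1 + 2 · 8 = 17
p(8) = ⊕ of these = min[10, 8, 17] = 8.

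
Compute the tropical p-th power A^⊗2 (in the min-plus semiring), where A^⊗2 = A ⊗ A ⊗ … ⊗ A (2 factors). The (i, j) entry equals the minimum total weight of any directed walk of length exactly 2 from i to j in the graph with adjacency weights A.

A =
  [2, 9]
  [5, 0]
A^⊗2 =
  [4, 9]
  [5, 0]

Each entry (A^⊗2)_ij equals the minimum over all length-2 walks i = v_0 → v_1 → … → v_2 = j of Σ_t A[v_t][v_{t+1}]. For example, for (i, j) = (0, 1) we minimise over 2 possible intermediate vertex sequences; the minimum is 9, attained along the walk 0 → 1 → 1.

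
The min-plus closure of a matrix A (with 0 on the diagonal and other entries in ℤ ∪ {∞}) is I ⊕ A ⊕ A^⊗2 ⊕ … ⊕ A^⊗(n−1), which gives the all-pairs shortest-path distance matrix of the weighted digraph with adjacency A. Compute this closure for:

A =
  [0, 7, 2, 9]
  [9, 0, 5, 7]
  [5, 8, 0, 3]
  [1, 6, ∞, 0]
Closure =
  [0, 7, 2, 5]
  [8, 0, 5, 7]
  [4, 8, 0, 3]
  [1, 6, 3, 0]

This is the Floyd-Warshall all-pairs shortest-path computation. For each intermediate vertex k = 0, 1, …, 3, update dist[i][j] ← min(dist[i][j], dist[i][k] + dist[k][j]). The final matrix gives, for each (i, j), the minimum total weight of any directed path from i to j (possibly empty when i = j).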